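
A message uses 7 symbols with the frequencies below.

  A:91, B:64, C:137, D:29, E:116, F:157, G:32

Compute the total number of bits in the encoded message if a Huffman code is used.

Greedily combine the two least-frequent nodes:
merge D(29) and G(32): 61
merge 61 and B(64): 125
merge A(91) and E(116): 207
merge 125 and C(137): 262
merge F(157) and 207: 364
merge 262 and 364: 626
The encoded length is the sum of every internal node's weight: 61 + 125 + 207 + 262 + 364 + 626 = 1645 bits.

1645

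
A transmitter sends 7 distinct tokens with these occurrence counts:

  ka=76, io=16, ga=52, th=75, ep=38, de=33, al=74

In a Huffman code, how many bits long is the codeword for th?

2

Build the tree from the bottom:
merge io(16) and de(33): 49
merge ep(38) and 49: 87
merge ga(52) and al(74): 126
merge th(75) and ka(76): 151
merge 87 and 126: 213
merge 151 and 213: 364
th sits 2 levels below the root, so its codeword is 2 bits.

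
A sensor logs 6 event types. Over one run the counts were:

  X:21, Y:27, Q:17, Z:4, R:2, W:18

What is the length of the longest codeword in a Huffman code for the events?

Merge the two lowest-weight nodes at each step:
combine R(2), Z(4) → 6
combine 6, Q(17) → 23
combine W(18), X(21) → 39
combine 23, Y(27) → 50
combine 39, 50 → 89
The rarest symbols sit at the bottom; the longest codeword is 4 bits.

4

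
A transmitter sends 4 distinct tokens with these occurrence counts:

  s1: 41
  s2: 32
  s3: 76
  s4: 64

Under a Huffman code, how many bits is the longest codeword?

Merge the two lowest-weight nodes at each step:
combine s2(32), s1(41) → 73
combine s4(64), 73 → 137
combine s3(76), 137 → 213
The rarest symbols sit at the bottom; the longest codeword is 3 bits.

3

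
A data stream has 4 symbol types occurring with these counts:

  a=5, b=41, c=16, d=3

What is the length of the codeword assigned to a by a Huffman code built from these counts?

Huffman merges, smallest pair first:
combine d(3), a(5) → 8
combine 8, c(16) → 24
combine 24, b(41) → 65
a's leaf is at depth 3, giving a 3-bit codeword.

3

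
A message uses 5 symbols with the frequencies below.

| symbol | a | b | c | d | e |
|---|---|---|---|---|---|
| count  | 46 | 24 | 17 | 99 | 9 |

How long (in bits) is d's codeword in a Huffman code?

Build the tree from the bottom:
combine e(9), c(17) → 26
combine b(24), 26 → 50
combine a(46), 50 → 96
combine 96, d(99) → 195
d sits one level below the root: a 1-bit codeword.

1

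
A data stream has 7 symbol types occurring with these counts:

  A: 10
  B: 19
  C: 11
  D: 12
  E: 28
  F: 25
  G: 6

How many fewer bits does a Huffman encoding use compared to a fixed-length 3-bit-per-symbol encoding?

37

Fixed-length: 3 bits × 111 symbols = 333 bits.
Huffman merges:
merge G(6) and A(10): 16
merge C(11) and D(12): 23
merge 16 and B(19): 35
merge 23 and F(25): 48
merge E(28) and 35: 63
merge 48 and 63: 111
Huffman total = 16 + 23 + 35 + 48 + 63 + 111 = 296 bits.
Saving = 333 − 296 = 37 bits.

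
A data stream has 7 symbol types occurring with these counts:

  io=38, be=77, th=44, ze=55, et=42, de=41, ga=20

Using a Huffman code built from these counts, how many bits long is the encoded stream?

874

Build the Huffman tree bottom-up:
merge ga(20) and io(38): 58
merge de(41) and et(42): 83
merge th(44) and ze(55): 99
merge 58 and be(77): 135
merge 83 and 99: 182
merge 135 and 182: 317
The encoded length is the sum of every internal node's weight: 58 + 83 + 99 + 135 + 182 + 317 = 874 bits.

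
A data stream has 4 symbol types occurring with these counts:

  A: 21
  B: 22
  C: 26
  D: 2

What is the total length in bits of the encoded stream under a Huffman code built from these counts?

Greedily combine the two least-frequent nodes:
merge D(2) and A(21): 23
merge B(22) and 23: 45
merge C(26) and 45: 71
The encoded length is the sum of every internal node's weight: 23 + 45 + 71 = 139 bits.

139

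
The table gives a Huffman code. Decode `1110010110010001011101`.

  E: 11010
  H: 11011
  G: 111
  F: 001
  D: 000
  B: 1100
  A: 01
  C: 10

GFACADCGA

Read left to right; each codeword is recognised as soon as it completes (prefix code):
  111→G | 001→F | 01→A | 10→C | 01→A | 000→D | 10→C | 111→G | 01→A
Decoded message: GFACADCGA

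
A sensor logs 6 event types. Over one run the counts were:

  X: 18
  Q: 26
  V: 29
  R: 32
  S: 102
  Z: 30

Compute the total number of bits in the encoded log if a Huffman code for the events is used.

551

Merge the two smallest weights repeatedly:
combine X(18), Q(26) → 44
combine V(29), Z(30) → 59
combine R(32), 44 → 76
combine 59, 76 → 135
combine S(102), 135 → 237
Each symbol's bit-cost is frequency × depth; summing gives 551 bits (equivalently 44 + 59 + 76 + 135 + 237).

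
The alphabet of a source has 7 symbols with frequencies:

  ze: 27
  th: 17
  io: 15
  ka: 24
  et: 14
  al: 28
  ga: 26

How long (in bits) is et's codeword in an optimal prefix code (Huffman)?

Huffman merges, smallest pair first:
combine et(14), io(15) → 29
combine th(17), ka(24) → 41
combine ga(26), ze(27) → 53
combine al(28), 29 → 57
combine 41, 53 → 94
combine 57, 94 → 151
et sits 3 levels below the root, so its codeword is 3 bits.

3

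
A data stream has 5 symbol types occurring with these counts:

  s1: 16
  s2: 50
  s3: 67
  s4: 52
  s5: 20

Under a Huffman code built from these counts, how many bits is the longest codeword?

Merge the two lowest-weight nodes at each step:
merge s1(16) and s5(20): 36
merge 36 and s2(50): 86
merge s4(52) and s3(67): 119
merge 86 and 119: 205
Maximum depth reached is 3.

3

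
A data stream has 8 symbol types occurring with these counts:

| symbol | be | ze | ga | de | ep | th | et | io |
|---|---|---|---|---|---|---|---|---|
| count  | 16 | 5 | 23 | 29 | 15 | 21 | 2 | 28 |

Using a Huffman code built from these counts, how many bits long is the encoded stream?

Greedily combine the two least-frequent nodes:
et(2) + ze(5) → 7
7 + ep(15) → 22
be(16) + th(21) → 37
22 + ga(23) → 45
io(28) + de(29) → 57
37 + 45 → 82
57 + 82 → 139
The encoded length is the sum of every internal node's weight: 7 + 22 + 37 + 45 + 57 + 82 + 139 = 389 bits.

389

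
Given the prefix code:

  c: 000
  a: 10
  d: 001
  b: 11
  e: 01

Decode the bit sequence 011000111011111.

Read left to right; each codeword is recognised as soon as it completes (prefix code):
  01→e | 10→a | 001→d | 11→b | 01→e | 11→b | 11→b
Decoded message: eadbebb

eadbebb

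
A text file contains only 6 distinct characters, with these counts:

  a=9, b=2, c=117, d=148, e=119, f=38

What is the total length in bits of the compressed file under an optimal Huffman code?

Merge the two smallest weights repeatedly:
merge b(2) and a(9): 11
merge 11 and f(38): 49
merge 49 and c(117): 166
merge e(119) and d(148): 267
merge 166 and 267: 433
Total encoded bits = sum of merged weights = 11 + 49 + 166 + 267 + 433 = 926.

926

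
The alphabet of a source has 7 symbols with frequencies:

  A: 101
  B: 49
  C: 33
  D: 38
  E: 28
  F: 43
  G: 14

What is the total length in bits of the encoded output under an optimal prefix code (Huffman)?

810

Greedily combine the two least-frequent nodes:
merge G(14) and E(28): 42
merge C(33) and D(38): 71
merge 42 and F(43): 85
merge B(49) and 71: 120
merge 85 and A(101): 186
merge 120 and 186: 306
Total encoded bits = sum of merged weights = 42 + 71 + 85 + 120 + 186 + 306 = 810.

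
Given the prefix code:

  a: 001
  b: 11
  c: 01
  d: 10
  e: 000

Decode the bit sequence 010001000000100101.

Read left to right; each codeword is recognised as soon as it completes (prefix code):
  01→c | 000→e | 10→d | 000→e | 001→a | 001→a | 01→c
Decoded message: cedeaac

cedeaac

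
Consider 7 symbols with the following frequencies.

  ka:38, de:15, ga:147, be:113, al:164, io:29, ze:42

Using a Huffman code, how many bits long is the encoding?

Build the Huffman tree bottom-up:
merge de(15) and io(29): 44
merge ka(38) and ze(42): 80
merge 44 and 80: 124
merge be(113) and 124: 237
merge ga(147) and al(164): 311
merge 237 and 311: 548
Total encoded bits = sum of merged weights = 44 + 80 + 124 + 237 + 311 + 548 = 1344.

1344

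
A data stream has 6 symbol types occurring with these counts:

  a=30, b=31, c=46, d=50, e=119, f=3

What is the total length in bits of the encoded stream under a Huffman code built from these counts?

632

Greedily combine the two least-frequent nodes:
merge f(3) and a(30): 33
merge b(31) and 33: 64
merge c(46) and d(50): 96
merge 64 and 96: 160
merge e(119) and 160: 279
The encoded length is the sum of every internal node's weight: 33 + 64 + 96 + 160 + 279 = 632 bits.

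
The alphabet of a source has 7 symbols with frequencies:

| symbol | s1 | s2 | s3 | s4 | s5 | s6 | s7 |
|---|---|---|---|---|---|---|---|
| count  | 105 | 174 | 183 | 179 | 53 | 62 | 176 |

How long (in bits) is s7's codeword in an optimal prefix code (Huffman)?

Huffman merges, smallest pair first:
s5(53) + s6(62) → 115
s1(105) + 115 → 220
s2(174) + s7(176) → 350
s4(179) + s3(183) → 362
220 + 350 → 570
362 + 570 → 932
The subtree containing s7 is merged 3 times, so code length = 3.

3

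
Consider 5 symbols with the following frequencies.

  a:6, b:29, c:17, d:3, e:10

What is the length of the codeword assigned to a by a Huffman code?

Build the tree from the bottom:
combine d(3), a(6) → 9
combine 9, e(10) → 19
combine c(17), 19 → 36
combine b(29), 36 → 65
a's leaf is at depth 4, giving a 4-bit codeword.

4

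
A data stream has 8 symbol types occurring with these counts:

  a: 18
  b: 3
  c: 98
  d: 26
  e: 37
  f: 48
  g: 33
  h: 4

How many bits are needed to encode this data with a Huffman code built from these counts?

687

Greedily combine the two least-frequent nodes:
merge b(3) and h(4): 7
merge 7 and a(18): 25
merge 25 and d(26): 51
merge g(33) and e(37): 70
merge f(48) and 51: 99
merge 70 and c(98): 168
merge 99 and 168: 267
Each symbol's bit-cost is frequency × depth; summing gives 687 bits (equivalently 7 + 25 + 51 + 70 + 99 + 168 + 267).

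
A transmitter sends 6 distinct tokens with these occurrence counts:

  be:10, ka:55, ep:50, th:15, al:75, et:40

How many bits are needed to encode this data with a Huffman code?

580

Build the Huffman tree bottom-up:
merge be(10) and th(15): 25
merge 25 and et(40): 65
merge ep(50) and ka(55): 105
merge 65 and al(75): 140
merge 105 and 140: 245
Each symbol's bit-cost is frequency × depth; summing gives 580 bits (equivalently 25 + 65 + 105 + 140 + 245).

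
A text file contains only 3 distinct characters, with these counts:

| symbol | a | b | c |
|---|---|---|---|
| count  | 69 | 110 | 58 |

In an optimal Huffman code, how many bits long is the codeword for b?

Repeatedly merge the two smallest:
merge c(58) and a(69): 127
merge b(110) and 127: 237
b is a child of the root — depth 1, so its codeword is a single bit.

1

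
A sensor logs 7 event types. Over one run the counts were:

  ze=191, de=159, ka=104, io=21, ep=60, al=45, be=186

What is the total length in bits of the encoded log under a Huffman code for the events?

1954

Greedily combine the two least-frequent nodes:
combine io(21), al(45) → 66
combine ep(60), 66 → 126
combine ka(104), 126 → 230
combine de(159), be(186) → 345
combine ze(191), 230 → 421
combine 345, 421 → 766
Each symbol's bit-cost is frequency × depth; summing gives 1954 bits (equivalently 66 + 126 + 230 + 345 + 421 + 766).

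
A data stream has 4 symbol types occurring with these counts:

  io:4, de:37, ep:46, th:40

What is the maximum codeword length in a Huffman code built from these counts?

3

Merge the two lowest-weight nodes at each step:
io(4) + de(37) → 41
th(40) + 41 → 81
ep(46) + 81 → 127
The first pair merged (io, de) ends up deepest, at depth 3.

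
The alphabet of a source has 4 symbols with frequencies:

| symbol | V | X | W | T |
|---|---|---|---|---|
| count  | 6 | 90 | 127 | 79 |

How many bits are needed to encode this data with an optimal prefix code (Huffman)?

Build the Huffman tree bottom-up:
V(6) + T(79) → 85
85 + X(90) → 175
W(127) + 175 → 302
Total encoded bits = sum of merged weights = 85 + 175 + 302 = 562.

562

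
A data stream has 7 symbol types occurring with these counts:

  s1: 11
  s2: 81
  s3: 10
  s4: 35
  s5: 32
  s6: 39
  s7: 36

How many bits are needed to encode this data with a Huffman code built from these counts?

Merge the two smallest weights repeatedly:
merge s3(10) and s1(11): 21
merge 21 and s5(32): 53
merge s4(35) and s7(36): 71
merge s6(39) and 53: 92
merge 71 and s2(81): 152
merge 92 and 152: 244
Total encoded bits = sum of merged weights = 21 + 53 + 71 + 92 + 152 + 244 = 633.

633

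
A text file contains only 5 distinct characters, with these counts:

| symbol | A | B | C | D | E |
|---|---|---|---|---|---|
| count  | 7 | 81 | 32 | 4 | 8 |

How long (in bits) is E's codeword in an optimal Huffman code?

Repeatedly merge the two smallest:
D(4) + A(7) → 11
E(8) + 11 → 19
19 + C(32) → 51
51 + B(81) → 132
The subtree containing E is merged 3 times, so code length = 3.

3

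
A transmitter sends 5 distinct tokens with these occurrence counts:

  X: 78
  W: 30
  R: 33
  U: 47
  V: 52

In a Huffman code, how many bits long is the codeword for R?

3

Repeatedly merge the two smallest:
combine W(30), R(33) → 63
combine U(47), V(52) → 99
combine 63, X(78) → 141
combine 99, 141 → 240
The subtree containing R is merged 3 times, so code length = 3.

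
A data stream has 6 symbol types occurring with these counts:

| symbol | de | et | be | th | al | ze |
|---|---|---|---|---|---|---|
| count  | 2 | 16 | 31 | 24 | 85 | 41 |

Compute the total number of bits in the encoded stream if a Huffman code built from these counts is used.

445

Merge the two smallest weights repeatedly:
combine de(2), et(16) → 18
combine 18, th(24) → 42
combine be(31), ze(41) → 72
combine 42, 72 → 114
combine al(85), 114 → 199
Each symbol's bit-cost is frequency × depth; summing gives 445 bits (equivalently 18 + 42 + 72 + 114 + 199).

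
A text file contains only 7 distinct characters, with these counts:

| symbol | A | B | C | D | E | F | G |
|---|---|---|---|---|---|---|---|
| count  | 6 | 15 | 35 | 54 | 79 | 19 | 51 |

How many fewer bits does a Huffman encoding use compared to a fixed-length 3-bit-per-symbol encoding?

123

Fixed-length: 3 bits × 259 symbols = 777 bits.
Huffman merges:
combine A(6), B(15) → 21
combine F(19), 21 → 40
combine C(35), 40 → 75
combine G(51), D(54) → 105
combine 75, E(79) → 154
combine 105, 154 → 259
Huffman total = 21 + 40 + 75 + 105 + 154 + 259 = 654 bits.
Saving = 777 − 654 = 123 bits.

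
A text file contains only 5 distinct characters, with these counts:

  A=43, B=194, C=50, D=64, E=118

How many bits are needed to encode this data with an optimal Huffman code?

994

Merge the two smallest weights repeatedly:
merge A(43) and C(50): 93
merge D(64) and 93: 157
merge E(118) and 157: 275
merge B(194) and 275: 469
The encoded length is the sum of every internal node's weight: 93 + 157 + 275 + 469 = 994 bits.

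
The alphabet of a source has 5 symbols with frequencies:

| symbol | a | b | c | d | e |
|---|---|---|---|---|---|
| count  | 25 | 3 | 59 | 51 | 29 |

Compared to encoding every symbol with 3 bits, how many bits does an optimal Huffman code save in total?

Fixed-length: 3 bits × 167 symbols = 501 bits.
Huffman merges:
merge b(3) and a(25): 28
merge 28 and e(29): 57
merge d(51) and 57: 108
merge c(59) and 108: 167
Huffman total = 28 + 57 + 108 + 167 = 360 bits.
Saving = 501 − 360 = 141 bits.

141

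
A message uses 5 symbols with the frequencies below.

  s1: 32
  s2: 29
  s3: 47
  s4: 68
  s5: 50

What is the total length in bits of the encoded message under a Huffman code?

513

Build the Huffman tree bottom-up:
s2(29) + s1(32) → 61
s3(47) + s5(50) → 97
61 + s4(68) → 129
97 + 129 → 226
Total encoded bits = sum of merged weights = 61 + 97 + 129 + 226 = 513.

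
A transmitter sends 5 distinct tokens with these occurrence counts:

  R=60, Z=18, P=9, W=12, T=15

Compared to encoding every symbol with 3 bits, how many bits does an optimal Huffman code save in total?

120

Fixed-length: 3 bits × 114 symbols = 342 bits.
Huffman merges:
combine P(9), W(12) → 21
combine T(15), Z(18) → 33
combine 21, 33 → 54
combine 54, R(60) → 114
Huffman total = 21 + 33 + 54 + 114 = 222 bits.
Saving = 342 − 222 = 120 bits.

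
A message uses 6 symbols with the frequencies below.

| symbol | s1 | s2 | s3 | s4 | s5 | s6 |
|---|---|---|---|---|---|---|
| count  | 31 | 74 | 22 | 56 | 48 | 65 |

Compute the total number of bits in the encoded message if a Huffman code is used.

746

Merge the two smallest weights repeatedly:
combine s3(22), s1(31) → 53
combine s5(48), 53 → 101
combine s4(56), s6(65) → 121
combine s2(74), 101 → 175
combine 121, 175 → 296
Total encoded bits = sum of merged weights = 53 + 101 + 121 + 175 + 296 = 746.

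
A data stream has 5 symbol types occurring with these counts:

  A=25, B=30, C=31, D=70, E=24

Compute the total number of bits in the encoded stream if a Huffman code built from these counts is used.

Merge the two smallest weights repeatedly:
E(24) + A(25) → 49
B(30) + C(31) → 61
49 + 61 → 110
D(70) + 110 → 180
Total encoded bits = sum of merged weights = 49 + 61 + 110 + 180 = 400.

400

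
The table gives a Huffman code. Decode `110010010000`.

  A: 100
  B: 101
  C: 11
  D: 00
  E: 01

Read left to right; each codeword is recognised as soon as it completes (prefix code):
  11→C | 00→D | 100→A | 100→A | 00→D
Decoded message: CDAAD

CDAAD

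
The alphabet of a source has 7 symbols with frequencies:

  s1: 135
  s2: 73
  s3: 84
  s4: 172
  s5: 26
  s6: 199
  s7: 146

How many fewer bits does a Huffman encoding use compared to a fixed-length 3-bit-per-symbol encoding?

272

Fixed-length: 3 bits × 835 symbols = 2505 bits.
Huffman merges:
merge s5(26) and s2(73): 99
merge s3(84) and 99: 183
merge s1(135) and s7(146): 281
merge s4(172) and 183: 355
merge s6(199) and 281: 480
merge 355 and 480: 835
Huffman total = 99 + 183 + 281 + 355 + 480 + 835 = 2233 bits.
Saving = 2505 − 2233 = 272 bits.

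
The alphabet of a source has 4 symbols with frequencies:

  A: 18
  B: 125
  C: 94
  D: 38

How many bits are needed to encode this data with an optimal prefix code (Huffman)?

Greedily combine the two least-frequent nodes:
combine A(18), D(38) → 56
combine 56, C(94) → 150
combine B(125), 150 → 275
The encoded length is the sum of every internal node's weight: 56 + 150 + 275 = 481 bits.

481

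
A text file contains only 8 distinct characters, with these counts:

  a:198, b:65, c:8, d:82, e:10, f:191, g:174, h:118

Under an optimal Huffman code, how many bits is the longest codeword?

Merge the two lowest-weight nodes at each step:
merge c(8) and e(10): 18
merge 18 and b(65): 83
merge d(82) and 83: 165
merge h(118) and 165: 283
merge g(174) and f(191): 365
merge a(198) and 283: 481
merge 365 and 481: 846
The first pair merged (c, e) ends up deepest, at depth 6.

6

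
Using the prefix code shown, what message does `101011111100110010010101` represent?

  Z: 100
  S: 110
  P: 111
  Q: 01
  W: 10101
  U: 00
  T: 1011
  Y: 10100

WPSQZZW

Read left to right; each codeword is recognised as soon as it completes (prefix code):
  10101→W | 111→P | 110→S | 01→Q | 100→Z | 100→Z | 10101→W
Decoded message: WPSQZZW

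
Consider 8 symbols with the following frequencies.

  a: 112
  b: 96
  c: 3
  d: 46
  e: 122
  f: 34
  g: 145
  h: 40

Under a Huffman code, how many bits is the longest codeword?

5

Merge the two lowest-weight nodes at each step:
combine c(3), f(34) → 37
combine 37, h(40) → 77
combine d(46), 77 → 123
combine b(96), a(112) → 208
combine e(122), 123 → 245
combine g(145), 208 → 353
combine 245, 353 → 598
The rarest symbols sit at the bottom; the longest codeword is 5 bits.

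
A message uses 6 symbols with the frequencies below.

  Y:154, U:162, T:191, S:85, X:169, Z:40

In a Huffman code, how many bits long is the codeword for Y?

3

Repeatedly merge the two smallest:
Z(40) + S(85) → 125
125 + Y(154) → 279
U(162) + X(169) → 331
T(191) + 279 → 470
331 + 470 → 801
Y's leaf is at depth 3, giving a 3-bit codeword.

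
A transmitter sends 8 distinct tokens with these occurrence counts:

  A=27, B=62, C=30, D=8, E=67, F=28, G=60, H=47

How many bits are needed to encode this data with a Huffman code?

Greedily combine the two least-frequent nodes:
merge D(8) and A(27): 35
merge F(28) and C(30): 58
merge 35 and H(47): 82
merge 58 and G(60): 118
merge B(62) and E(67): 129
merge 82 and 118: 200
merge 129 and 200: 329
Each symbol's bit-cost is frequency × depth; summing gives 951 bits (equivalently 35 + 58 + 82 + 118 + 129 + 200 + 329).

951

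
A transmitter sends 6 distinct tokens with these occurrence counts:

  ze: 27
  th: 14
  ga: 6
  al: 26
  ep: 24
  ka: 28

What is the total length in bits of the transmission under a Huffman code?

Greedily combine the two least-frequent nodes:
ga(6) + th(14) → 20
20 + ep(24) → 44
al(26) + ze(27) → 53
ka(28) + 44 → 72
53 + 72 → 125
Total encoded bits = sum of merged weights = 20 + 44 + 53 + 72 + 125 = 314.

314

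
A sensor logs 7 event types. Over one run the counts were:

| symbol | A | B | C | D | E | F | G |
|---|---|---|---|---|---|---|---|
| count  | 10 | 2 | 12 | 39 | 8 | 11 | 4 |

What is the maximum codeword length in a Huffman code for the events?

5

Merge the two lowest-weight nodes at each step:
combine B(2), G(4) → 6
combine 6, E(8) → 14
combine A(10), F(11) → 21
combine C(12), 14 → 26
combine 21, 26 → 47
combine D(39), 47 → 86
The first pair merged (B, G) ends up deepest, at depth 5.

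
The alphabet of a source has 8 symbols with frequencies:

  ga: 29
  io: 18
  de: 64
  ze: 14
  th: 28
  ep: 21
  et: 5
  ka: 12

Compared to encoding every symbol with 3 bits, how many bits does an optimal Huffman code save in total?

Fixed-length: 3 bits × 191 symbols = 573 bits.
Huffman merges:
combine et(5), ka(12) → 17
combine ze(14), 17 → 31
combine io(18), ep(21) → 39
combine th(28), ga(29) → 57
combine 31, 39 → 70
combine 57, de(64) → 121
combine 70, 121 → 191
Huffman total = 17 + 31 + 39 + 57 + 70 + 121 + 191 = 526 bits.
Saving = 573 − 526 = 47 bits.

47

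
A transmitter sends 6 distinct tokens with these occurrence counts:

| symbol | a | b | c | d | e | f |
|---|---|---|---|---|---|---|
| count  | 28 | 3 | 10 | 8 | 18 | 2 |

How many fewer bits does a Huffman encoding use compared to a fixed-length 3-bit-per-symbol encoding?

Fixed-length: 3 bits × 69 symbols = 207 bits.
Huffman merges:
f(2) + b(3) → 5
5 + d(8) → 13
c(10) + 13 → 23
e(18) + 23 → 41
a(28) + 41 → 69
Huffman total = 5 + 13 + 23 + 41 + 69 = 151 bits.
Saving = 207 − 151 = 56 bits.

56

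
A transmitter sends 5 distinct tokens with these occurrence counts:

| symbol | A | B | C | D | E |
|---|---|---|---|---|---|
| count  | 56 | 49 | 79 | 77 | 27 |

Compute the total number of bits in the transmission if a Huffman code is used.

Merge the two smallest weights repeatedly:
combine E(27), B(49) → 76
combine A(56), 76 → 132
combine D(77), C(79) → 156
combine 132, 156 → 288
Total encoded bits = sum of merged weights = 76 + 132 + 156 + 288 = 652.

652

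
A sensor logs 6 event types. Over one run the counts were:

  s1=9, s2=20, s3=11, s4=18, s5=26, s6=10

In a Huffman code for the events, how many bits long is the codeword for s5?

2

Huffman merges, smallest pair first:
merge s1(9) and s6(10): 19
merge s3(11) and s4(18): 29
merge 19 and s2(20): 39
merge s5(26) and 29: 55
merge 39 and 55: 94
The subtree containing s5 is merged 2 times, so code length = 2.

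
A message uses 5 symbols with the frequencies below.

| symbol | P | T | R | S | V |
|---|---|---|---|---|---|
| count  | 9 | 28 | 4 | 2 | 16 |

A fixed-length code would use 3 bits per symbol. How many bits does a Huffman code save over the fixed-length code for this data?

66

Fixed-length: 3 bits × 59 symbols = 177 bits.
Huffman merges:
combine S(2), R(4) → 6
combine 6, P(9) → 15
combine 15, V(16) → 31
combine T(28), 31 → 59
Huffman total = 6 + 15 + 31 + 59 = 111 bits.
Saving = 177 − 111 = 66 bits.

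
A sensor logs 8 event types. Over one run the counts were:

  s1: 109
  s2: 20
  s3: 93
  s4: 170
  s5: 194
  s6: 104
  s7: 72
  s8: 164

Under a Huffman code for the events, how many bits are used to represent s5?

Repeatedly merge the two smallest:
combine s2(20), s7(72) → 92
combine 92, s3(93) → 185
combine s6(104), s1(109) → 213
combine s8(164), s4(170) → 334
combine 185, s5(194) → 379
combine 213, 334 → 547
combine 379, 547 → 926
s5 sits 2 levels below the root, so its codeword is 2 bits.

2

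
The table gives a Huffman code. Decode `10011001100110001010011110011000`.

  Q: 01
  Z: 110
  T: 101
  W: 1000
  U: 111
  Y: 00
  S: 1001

SSSWTYUSW

Read left to right; each codeword is recognised as soon as it completes (prefix code):
  1001→S | 1001→S | 1001→S | 1000→W | 101→T | 00→Y | 111→U | 1001→S | 1000→W
Decoded message: SSSWTYUSW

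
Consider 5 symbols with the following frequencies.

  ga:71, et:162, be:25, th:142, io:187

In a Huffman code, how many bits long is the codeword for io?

2

Build the tree from the bottom:
be(25) + ga(71) → 96
96 + th(142) → 238
et(162) + io(187) → 349
238 + 349 → 587
The subtree containing io is merged 2 times, so code length = 2.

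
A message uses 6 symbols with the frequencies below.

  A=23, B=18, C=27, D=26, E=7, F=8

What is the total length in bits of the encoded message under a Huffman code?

Greedily combine the two least-frequent nodes:
E(7) + F(8) → 15
15 + B(18) → 33
A(23) + D(26) → 49
C(27) + 33 → 60
49 + 60 → 109
Each symbol's bit-cost is frequency × depth; summing gives 266 bits (equivalently 15 + 33 + 49 + 60 + 109).

266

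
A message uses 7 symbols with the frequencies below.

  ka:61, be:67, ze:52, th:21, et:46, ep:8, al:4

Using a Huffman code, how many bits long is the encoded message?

Greedily combine the two least-frequent nodes:
merge al(4) and ep(8): 12
merge 12 and th(21): 33
merge 33 and et(46): 79
merge ze(52) and ka(61): 113
merge be(67) and 79: 146
merge 113 and 146: 259
Total encoded bits = sum of merged weights = 12 + 33 + 79 + 113 + 146 + 259 = 642.

642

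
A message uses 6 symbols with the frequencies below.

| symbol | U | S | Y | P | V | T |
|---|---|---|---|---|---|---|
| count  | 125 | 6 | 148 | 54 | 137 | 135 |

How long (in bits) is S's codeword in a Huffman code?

4

Huffman merges, smallest pair first:
S(6) + P(54) → 60
60 + U(125) → 185
T(135) + V(137) → 272
Y(148) + 185 → 333
272 + 333 → 605
The subtree containing S is merged 4 times, so code length = 4.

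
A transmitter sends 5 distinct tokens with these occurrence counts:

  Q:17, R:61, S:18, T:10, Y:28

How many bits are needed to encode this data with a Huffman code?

279

Greedily combine the two least-frequent nodes:
T(10) + Q(17) → 27
S(18) + 27 → 45
Y(28) + 45 → 73
R(61) + 73 → 134
The encoded length is the sum of every internal node's weight: 27 + 45 + 73 + 134 = 279 bits.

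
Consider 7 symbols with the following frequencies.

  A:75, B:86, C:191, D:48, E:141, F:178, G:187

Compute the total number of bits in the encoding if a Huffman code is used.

2463

Build the Huffman tree bottom-up:
merge D(48) and A(75): 123
merge B(86) and 123: 209
merge E(141) and F(178): 319
merge G(187) and C(191): 378
merge 209 and 319: 528
merge 378 and 528: 906
Each symbol's bit-cost is frequency × depth; summing gives 2463 bits (equivalently 123 + 209 + 319 + 378 + 528 + 906).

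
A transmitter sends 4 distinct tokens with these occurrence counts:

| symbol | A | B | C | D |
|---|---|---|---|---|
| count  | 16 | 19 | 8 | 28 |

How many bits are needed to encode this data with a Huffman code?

138

Build the Huffman tree bottom-up:
combine C(8), A(16) → 24
combine B(19), 24 → 43
combine D(28), 43 → 71
Each symbol's bit-cost is frequency × depth; summing gives 138 bits (equivalently 24 + 43 + 71).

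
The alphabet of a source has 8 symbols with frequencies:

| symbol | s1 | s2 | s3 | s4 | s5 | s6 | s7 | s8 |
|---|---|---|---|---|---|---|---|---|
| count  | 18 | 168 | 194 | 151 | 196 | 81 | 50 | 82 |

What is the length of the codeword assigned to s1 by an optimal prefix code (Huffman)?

5

Build the tree from the bottom:
combine s1(18), s7(50) → 68
combine 68, s6(81) → 149
combine s8(82), 149 → 231
combine s4(151), s2(168) → 319
combine s3(194), s5(196) → 390
combine 231, 319 → 550
combine 390, 550 → 940
The subtree containing s1 is merged 5 times, so code length = 5.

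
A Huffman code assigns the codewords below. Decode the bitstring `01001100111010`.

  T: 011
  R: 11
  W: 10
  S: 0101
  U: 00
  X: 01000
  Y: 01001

Read left to right; each codeword is recognised as soon as it completes (prefix code):
  01001→Y | 10→W | 011→T | 10→W | 10→W
Decoded message: YWTWW

YWTWW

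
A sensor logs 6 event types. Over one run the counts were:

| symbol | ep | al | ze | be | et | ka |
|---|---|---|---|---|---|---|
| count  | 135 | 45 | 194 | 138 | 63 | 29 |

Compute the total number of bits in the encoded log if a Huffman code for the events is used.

1419

Build the Huffman tree bottom-up:
merge ka(29) and al(45): 74
merge et(63) and 74: 137
merge ep(135) and 137: 272
merge be(138) and ze(194): 332
merge 272 and 332: 604
Total encoded bits = sum of merged weights = 74 + 137 + 272 + 332 + 604 = 1419.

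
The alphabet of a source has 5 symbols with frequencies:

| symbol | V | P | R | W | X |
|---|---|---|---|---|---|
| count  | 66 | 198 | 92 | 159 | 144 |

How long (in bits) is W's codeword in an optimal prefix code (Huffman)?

2

Huffman merges, smallest pair first:
merge V(66) and R(92): 158
merge X(144) and 158: 302
merge W(159) and P(198): 357
merge 302 and 357: 659
W sits 2 levels below the root, so its codeword is 2 bits.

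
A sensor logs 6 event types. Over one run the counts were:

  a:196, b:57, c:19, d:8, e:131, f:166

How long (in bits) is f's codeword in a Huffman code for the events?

Huffman merges, smallest pair first:
d(8) + c(19) → 27
27 + b(57) → 84
84 + e(131) → 215
f(166) + a(196) → 362
215 + 362 → 577
f sits 2 levels below the root, so its codeword is 2 bits.

2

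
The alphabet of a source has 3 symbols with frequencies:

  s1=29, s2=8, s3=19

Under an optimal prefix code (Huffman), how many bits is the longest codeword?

2

Merge the two lowest-weight nodes at each step:
combine s2(8), s3(19) → 27
combine 27, s1(29) → 56
The rarest symbols sit at the bottom; the longest codeword is 2 bits.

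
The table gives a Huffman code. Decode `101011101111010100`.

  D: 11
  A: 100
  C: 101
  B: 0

CBDCDCBA

Read left to right; each codeword is recognised as soon as it completes (prefix code):
  101→C | 0→B | 11→D | 101→C | 11→D | 101→C | 0→B | 100→A
Decoded message: CBDCDCBA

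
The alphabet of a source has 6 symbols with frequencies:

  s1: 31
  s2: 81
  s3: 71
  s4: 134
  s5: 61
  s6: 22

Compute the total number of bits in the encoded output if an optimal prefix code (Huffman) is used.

Merge the two smallest weights repeatedly:
merge s6(22) and s1(31): 53
merge 53 and s5(61): 114
merge s3(71) and s2(81): 152
merge 114 and s4(134): 248
merge 152 and 248: 400
The encoded length is the sum of every internal node's weight: 53 + 114 + 152 + 248 + 400 = 967 bits.

967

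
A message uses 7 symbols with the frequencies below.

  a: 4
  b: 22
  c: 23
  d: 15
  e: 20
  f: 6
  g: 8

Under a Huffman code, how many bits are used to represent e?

2

Huffman merges, smallest pair first:
a(4) + f(6) → 10
g(8) + 10 → 18
d(15) + 18 → 33
e(20) + b(22) → 42
c(23) + 33 → 56
42 + 56 → 98
e's leaf is at depth 2, giving a 2-bit codeword.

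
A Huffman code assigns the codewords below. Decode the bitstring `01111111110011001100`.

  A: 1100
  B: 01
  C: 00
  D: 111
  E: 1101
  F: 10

Read left to right; each codeword is recognised as soon as it completes (prefix code):
  01→B | 111→D | 111→D | 1100→A | 1100→A | 1100→A
Decoded message: BDDAAA

BDDAAA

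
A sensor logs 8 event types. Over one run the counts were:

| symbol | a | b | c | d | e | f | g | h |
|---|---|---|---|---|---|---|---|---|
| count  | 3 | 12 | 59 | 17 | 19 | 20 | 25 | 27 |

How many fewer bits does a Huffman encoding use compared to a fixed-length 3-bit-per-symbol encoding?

44

Fixed-length: 3 bits × 182 symbols = 546 bits.
Huffman merges:
combine a(3), b(12) → 15
combine 15, d(17) → 32
combine e(19), f(20) → 39
combine g(25), h(27) → 52
combine 32, 39 → 71
combine 52, c(59) → 111
combine 71, 111 → 182
Huffman total = 15 + 32 + 39 + 52 + 71 + 111 + 182 = 502 bits.
Saving = 546 − 502 = 44 bits.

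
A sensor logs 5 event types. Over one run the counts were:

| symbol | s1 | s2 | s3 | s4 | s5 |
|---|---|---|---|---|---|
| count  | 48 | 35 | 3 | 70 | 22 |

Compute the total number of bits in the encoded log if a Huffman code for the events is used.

371

Greedily combine the two least-frequent nodes:
merge s3(3) and s5(22): 25
merge 25 and s2(35): 60
merge s1(48) and 60: 108
merge s4(70) and 108: 178
Total encoded bits = sum of merged weights = 25 + 60 + 108 + 178 = 371.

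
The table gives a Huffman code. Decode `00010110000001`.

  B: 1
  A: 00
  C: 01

ACCBAAAB

Read left to right; each codeword is recognised as soon as it completes (prefix code):
  00→A | 01→C | 01→C | 1→B | 00→A | 00→A | 00→A | 1→B
Decoded message: ACCBAAAB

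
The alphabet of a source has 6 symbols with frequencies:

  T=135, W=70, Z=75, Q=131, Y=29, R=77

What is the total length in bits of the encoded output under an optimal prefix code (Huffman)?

Build the Huffman tree bottom-up:
combine Y(29), W(70) → 99
combine Z(75), R(77) → 152
combine 99, Q(131) → 230
combine T(135), 152 → 287
combine 230, 287 → 517
The encoded length is the sum of every internal node's weight: 99 + 152 + 230 + 287 + 517 = 1285 bits.

1285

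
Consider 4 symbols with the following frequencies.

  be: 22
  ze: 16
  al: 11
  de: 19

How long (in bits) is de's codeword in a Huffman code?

Build the tree from the bottom:
merge al(11) and ze(16): 27
merge de(19) and be(22): 41
merge 27 and 41: 68
de sits 2 levels below the root, so its codeword is 2 bits.

2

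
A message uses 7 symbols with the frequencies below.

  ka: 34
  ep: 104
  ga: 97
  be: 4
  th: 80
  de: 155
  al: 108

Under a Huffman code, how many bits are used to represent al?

Build the tree from the bottom:
combine be(4), ka(34) → 38
combine 38, th(80) → 118
combine ga(97), ep(104) → 201
combine al(108), 118 → 226
combine de(155), 201 → 356
combine 226, 356 → 582
al's leaf is at depth 2, giving a 2-bit codeword.

2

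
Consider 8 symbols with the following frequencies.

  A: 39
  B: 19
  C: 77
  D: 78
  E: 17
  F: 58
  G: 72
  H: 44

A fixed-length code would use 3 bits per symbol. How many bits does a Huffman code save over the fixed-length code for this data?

44

Fixed-length: 3 bits × 404 symbols = 1212 bits.
Huffman merges:
E(17) + B(19) → 36
36 + A(39) → 75
H(44) + F(58) → 102
G(72) + 75 → 147
C(77) + D(78) → 155
102 + 147 → 249
155 + 249 → 404
Huffman total = 36 + 75 + 102 + 147 + 155 + 249 + 404 = 1168 bits.
Saving = 1212 − 1168 = 44 bits.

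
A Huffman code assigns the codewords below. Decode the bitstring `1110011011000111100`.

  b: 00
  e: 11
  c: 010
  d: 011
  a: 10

eaddbdeb

Read left to right; each codeword is recognised as soon as it completes (prefix code):
  11→e | 10→a | 011→d | 011→d | 00→b | 011→d | 11→e | 00→b
Decoded message: eaddbdeb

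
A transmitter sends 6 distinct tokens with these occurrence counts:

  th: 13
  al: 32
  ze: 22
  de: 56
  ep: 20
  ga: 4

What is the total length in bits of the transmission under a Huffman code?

346

Build the Huffman tree bottom-up:
merge ga(4) and th(13): 17
merge 17 and ep(20): 37
merge ze(22) and al(32): 54
merge 37 and 54: 91
merge de(56) and 91: 147
Each symbol's bit-cost is frequency × depth; summing gives 346 bits (equivalently 17 + 37 + 54 + 91 + 147).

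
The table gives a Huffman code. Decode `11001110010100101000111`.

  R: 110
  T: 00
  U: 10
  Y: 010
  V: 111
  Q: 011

Read left to right; each codeword is recognised as soon as it completes (prefix code):
  110→R | 011→Q | 10→U | 010→Y | 10→U | 010→Y | 10→U | 00→T | 111→V
Decoded message: RQUYUYUTV

RQUYUYUTV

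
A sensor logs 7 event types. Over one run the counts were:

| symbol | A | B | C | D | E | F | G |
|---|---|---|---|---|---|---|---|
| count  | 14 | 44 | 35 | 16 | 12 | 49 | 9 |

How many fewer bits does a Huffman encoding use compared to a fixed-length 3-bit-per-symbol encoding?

Fixed-length: 3 bits × 179 symbols = 537 bits.
Huffman merges:
combine G(9), E(12) → 21
combine A(14), D(16) → 30
combine 21, 30 → 51
combine C(35), B(44) → 79
combine F(49), 51 → 100
combine 79, 100 → 179
Huffman total = 21 + 30 + 51 + 79 + 100 + 179 = 460 bits.
Saving = 537 − 460 = 77 bits.

77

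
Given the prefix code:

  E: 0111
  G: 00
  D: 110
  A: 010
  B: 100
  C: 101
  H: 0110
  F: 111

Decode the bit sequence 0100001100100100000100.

Read left to right; each codeword is recognised as soon as it completes (prefix code):
  010→A | 00→G | 0110→H | 010→A | 010→A | 00→G | 00→G | 100→B
Decoded message: AGHAAGGB

AGHAAGGB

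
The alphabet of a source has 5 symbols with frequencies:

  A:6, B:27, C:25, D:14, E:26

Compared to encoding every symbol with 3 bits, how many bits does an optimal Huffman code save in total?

78

Fixed-length: 3 bits × 98 symbols = 294 bits.
Huffman merges:
merge A(6) and D(14): 20
merge 20 and C(25): 45
merge E(26) and B(27): 53
merge 45 and 53: 98
Huffman total = 20 + 45 + 53 + 98 = 216 bits.
Saving = 294 − 216 = 78 bits.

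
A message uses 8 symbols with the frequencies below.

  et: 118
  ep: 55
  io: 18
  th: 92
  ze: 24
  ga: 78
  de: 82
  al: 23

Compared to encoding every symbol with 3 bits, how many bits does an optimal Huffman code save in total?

Fixed-length: 3 bits × 490 symbols = 1470 bits.
Huffman merges:
merge io(18) and al(23): 41
merge ze(24) and 41: 65
merge ep(55) and 65: 120
merge ga(78) and de(82): 160
merge th(92) and et(118): 210
merge 120 and 160: 280
merge 210 and 280: 490
Huffman total = 41 + 65 + 120 + 160 + 210 + 280 + 490 = 1366 bits.
Saving = 1470 − 1366 = 104 bits.

104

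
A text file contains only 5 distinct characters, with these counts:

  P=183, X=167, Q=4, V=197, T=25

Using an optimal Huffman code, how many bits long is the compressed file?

1180

Greedily combine the two least-frequent nodes:
merge Q(4) and T(25): 29
merge 29 and X(167): 196
merge P(183) and 196: 379
merge V(197) and 379: 576
Each symbol's bit-cost is frequency × depth; summing gives 1180 bits (equivalently 29 + 196 + 379 + 576).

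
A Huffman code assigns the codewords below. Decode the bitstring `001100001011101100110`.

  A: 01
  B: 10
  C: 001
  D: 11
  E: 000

CBEBDBDCB

Read left to right; each codeword is recognised as soon as it completes (prefix code):
  001→C | 10→B | 000→E | 10→B | 11→D | 10→B | 11→D | 001→C | 10→B
Decoded message: CBEBDBDCB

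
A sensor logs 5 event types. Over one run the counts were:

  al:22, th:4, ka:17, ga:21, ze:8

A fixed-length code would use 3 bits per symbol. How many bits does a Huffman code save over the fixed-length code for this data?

Fixed-length: 3 bits × 72 symbols = 216 bits.
Huffman merges:
merge th(4) and ze(8): 12
merge 12 and ka(17): 29
merge ga(21) and al(22): 43
merge 29 and 43: 72
Huffman total = 12 + 29 + 43 + 72 = 156 bits.
Saving = 216 − 156 = 60 bits.

60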